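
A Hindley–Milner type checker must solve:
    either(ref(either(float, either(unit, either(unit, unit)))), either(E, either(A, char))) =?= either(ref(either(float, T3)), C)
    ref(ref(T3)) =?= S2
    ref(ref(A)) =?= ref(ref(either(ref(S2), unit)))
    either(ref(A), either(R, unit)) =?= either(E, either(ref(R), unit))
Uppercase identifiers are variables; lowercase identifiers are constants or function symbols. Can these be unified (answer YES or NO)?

NO

Decompose either/2: ref(either(float, either(unit, either(unit, unit)))) =?= ref(either(float, T3)),  either(E, either(A, char)) =?= C.
Decompose ref/1: either(float, either(unit, either(unit, unit))) =?= either(float, T3).
Decompose either/2: float =?= float,  either(unit, either(unit, unit)) =?= T3.
Delete trivial equation float =?= float.
Bind T3 := either(unit, either(unit, unit)); substituting into the one remaining equation that mentions T3 gives: ref(ref(either(unit, either(unit, unit)))) =?= S2.
Bind C := either(E, either(A, char)); no other remaining equation mentions C.
Bind S2 := ref(ref(either(unit, either(unit, unit)))); substituting into the one remaining equation that mentions S2 gives: ref(ref(A)) =?= ref(ref(either(ref(ref(ref(either(unit, either(unit, unit))))), unit))).
Decompose ref/1: ref(A) =?= ref(either(ref(ref(ref(either(unit, either(unit, unit))))), unit)).
Decompose ref/1: A =?= either(ref(ref(ref(either(unit, either(unit, unit))))), unit).
Bind A := either(ref(ref(ref(either(unit, either(unit, unit))))), unit); substituting into the remaining equation gives: either(ref(either(ref(ref(ref(either(unit, either(unit, unit))))), unit)), either(R, unit)) =?= either(E, either(ref(R), unit)). Substituting into the earlier binding gives C := either(E, either(either(ref(ref(ref(either(unit, either(unit, unit))))), unit), char)).
Decompose either/2: ref(either(ref(ref(ref(either(unit, either(unit, unit))))), unit)) =?= E,  either(R, unit) =?= either(ref(R), unit).
Bind E := ref(either(ref(ref(ref(either(unit, either(unit, unit))))), unit)); no other remaining equation mentions E. Substituting into the earlier binding gives C := either(ref(either(ref(ref(ref(either(unit, either(unit, unit))))), unit)), either(either(ref(ref(ref(either(unit, either(unit, unit))))), unit), char)).
Decompose either/2: R =?= ref(R),  unit =?= unit.
Occurs check fails: R occurs in ref(R); the equation R =?= ref(R) has no finite solution.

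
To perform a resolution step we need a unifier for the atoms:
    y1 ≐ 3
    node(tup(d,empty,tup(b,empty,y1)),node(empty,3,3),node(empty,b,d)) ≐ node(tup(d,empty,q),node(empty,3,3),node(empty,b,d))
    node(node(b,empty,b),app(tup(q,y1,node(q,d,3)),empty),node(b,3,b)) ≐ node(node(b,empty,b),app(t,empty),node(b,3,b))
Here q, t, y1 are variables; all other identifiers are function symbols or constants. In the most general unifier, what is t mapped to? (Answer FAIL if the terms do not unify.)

Bind y1 := 3; substituting into the remaining equations gives: node(tup(d,empty,tup(b,empty,3)),node(empty,3,3),node(empty,b,d)) ≐ node(tup(d,empty,q),node(empty,3,3),node(empty,b,d)),  node(node(b,empty,b),app(tup(q,3,node(q,d,3)),empty),node(b,3,b)) ≐ node(node(b,empty,b),app(t,empty),node(b,3,b)).
Decompose node/3: tup(d,empty,tup(b,empty,3)) ≐ tup(d,empty,q),  node(empty,3,3) ≐ node(empty,3,3),  node(empty,b,d) ≐ node(empty,b,d).
Decompose tup/3: d ≐ d,  empty ≐ empty,  tup(b,empty,3) ≐ q.
Delete trivial equation d ≐ d.
Delete trivial equation empty ≐ empty.
Bind q := tup(b,empty,3); substituting into the one remaining equation that mentions q gives: node(node(b,empty,b),app(tup(tup(b,empty,3),3,node(tup(b,empty,3),d,3)),empty),node(b,3,b)) ≐ node(node(b,empty,b),app(t,empty),node(b,3,b)).
Delete trivial equation node(empty,3,3) ≐ node(empty,3,3).
Delete trivial equation node(empty,b,d) ≐ node(empty,b,d).
Decompose node/3: node(b,empty,b) ≐ node(b,empty,b),  app(tup(tup(b,empty,3),3,node(tup(b,empty,3),d,3)),empty) ≐ app(t,empty),  node(b,3,b) ≐ node(b,3,b).
Delete trivial equation node(b,empty,b) ≐ node(b,empty,b).
Decompose app/2: tup(tup(b,empty,3),3,node(tup(b,empty,3),d,3)) ≐ t,  empty ≐ empty.
Bind t := tup(tup(b,empty,3),3,node(tup(b,empty,3),d,3)); no other remaining equation mentions t.
Delete trivial equation empty ≐ empty.
Delete trivial equation node(b,3,b) ≐ node(b,3,b).
MGU = { y1 := 3, q := tup(b,empty,3), t := tup(tup(b,empty,3),3,node(tup(b,empty,3),d,3)) }, so t := tup(tup(b,empty,3),3,node(tup(b,empty,3),d,3)).

tup(tup(b,empty,3),3,node(tup(b,empty,3),d,3))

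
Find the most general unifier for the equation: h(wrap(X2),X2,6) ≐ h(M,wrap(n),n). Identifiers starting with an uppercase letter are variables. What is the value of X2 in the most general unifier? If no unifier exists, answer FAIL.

Decompose h/3: wrap(X2) ≐ M,  X2 ≐ wrap(n),  6 ≐ n.
Bind M := wrap(X2); no other remaining equation mentions M.
Bind X2 := wrap(n); no other remaining equation mentions X2. Substituting into the earlier binding gives M := wrap(wrap(n)).
Clash: constants 6 and n differ; no unifier exists.

FAIL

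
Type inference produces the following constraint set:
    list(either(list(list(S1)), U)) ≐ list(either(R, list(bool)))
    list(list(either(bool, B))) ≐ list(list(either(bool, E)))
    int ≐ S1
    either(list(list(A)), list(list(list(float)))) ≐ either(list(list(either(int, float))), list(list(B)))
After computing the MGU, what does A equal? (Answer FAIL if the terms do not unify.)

Decompose list/1: either(list(list(S1)), U) ≐ either(R, list(bool)).
Decompose either/2: list(list(S1)) ≐ R,  U ≐ list(bool).
Bind R := list(list(S1)); no other remaining equation mentions R.
Bind U := list(bool); no other remaining equation mentions U.
Decompose list/1: list(either(bool, B)) ≐ list(either(bool, E)).
Decompose list/1: either(bool, B) ≐ either(bool, E).
Decompose either/2: bool ≐ bool,  B ≐ E.
Delete trivial equation bool ≐ bool.
Bind B := E; substituting into the one remaining equation that mentions B gives: either(list(list(A)), list(list(list(float)))) ≐ either(list(list(either(int, float))), list(list(E))).
Bind S1 := int; no other remaining equation mentions S1. Substituting into the earlier binding gives R := list(list(int)).
Decompose either/2: list(list(A)) ≐ list(list(either(int, float))),  list(list(list(float))) ≐ list(list(E)).
Decompose list/1: list(A) ≐ list(either(int, float)).
Decompose list/1: A ≐ either(int, float).
Bind A := either(int, float); no other remaining equation mentions A.
Decompose list/1: list(list(float)) ≐ list(E).
Decompose list/1: list(float) ≐ E.
Bind E := list(float). Substituting into the earlier binding gives B := list(float).
MGU = { R := list(list(int)), U := list(bool), B := list(float), S1 := int, A := either(int, float), E := list(float) }, so A := either(int, float).

either(int, float)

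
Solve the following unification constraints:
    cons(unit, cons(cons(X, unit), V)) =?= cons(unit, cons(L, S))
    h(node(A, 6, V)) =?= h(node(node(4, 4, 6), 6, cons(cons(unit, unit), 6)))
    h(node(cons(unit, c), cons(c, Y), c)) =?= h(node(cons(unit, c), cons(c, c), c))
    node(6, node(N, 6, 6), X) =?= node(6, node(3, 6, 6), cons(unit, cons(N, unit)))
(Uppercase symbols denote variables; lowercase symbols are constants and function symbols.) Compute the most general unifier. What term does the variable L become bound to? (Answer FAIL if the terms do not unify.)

Decompose cons/2: unit =?= unit,  cons(cons(X, unit), V) =?= cons(L, S).
Delete trivial equation unit =?= unit.
Decompose cons/2: cons(X, unit) =?= L,  V =?= S.
Bind L := cons(X, unit); no other remaining equation mentions L.
Bind V := S; substituting into the one remaining equation that mentions V gives: h(node(A, 6, S)) =?= h(node(node(4, 4, 6), 6, cons(cons(unit, unit), 6))).
Decompose h/1: node(A, 6, S) =?= node(node(4, 4, 6), 6, cons(cons(unit, unit), 6)).
Decompose node/3: A =?= node(4, 4, 6),  6 =?= 6,  S =?= cons(cons(unit, unit), 6).
Bind A := node(4, 4, 6); no other remaining equation mentions A.
Delete trivial equation 6 =?= 6.
Bind S := cons(cons(unit, unit), 6); no other remaining equation mentions S. Substituting into the earlier binding gives V := cons(cons(unit, unit), 6).
Decompose h/1: node(cons(unit, c), cons(c, Y), c) =?= node(cons(unit, c), cons(c, c), c).
Decompose node/3: cons(unit, c) =?= cons(unit, c),  cons(c, Y) =?= cons(c, c),  c =?= c.
Delete trivial equation cons(unit, c) =?= cons(unit, c).
Decompose cons/2: c =?= c,  Y =?= c.
Delete trivial equation c =?= c.
Bind Y := c; no other remaining equation mentions Y.
Delete trivial equation c =?= c.
Decompose node/3: 6 =?= 6,  node(N, 6, 6) =?= node(3, 6, 6),  X =?= cons(unit, cons(N, unit)).
Delete trivial equation 6 =?= 6.
Decompose node/3: N =?= 3,  6 =?= 6,  6 =?= 6.
Bind N := 3; substituting into the one remaining equation that mentions N gives: X =?= cons(unit, cons(3, unit)).
Delete trivial equation 6 =?= 6.
Delete trivial equation 6 =?= 6.
Bind X := cons(unit, cons(3, unit)). Substituting into the earlier binding gives L := cons(cons(unit, cons(3, unit)), unit).
MGU = { L ↦ cons(cons(unit, cons(3, unit)), unit), V ↦ cons(cons(unit, unit), 6), A ↦ node(4, 4, 6), S ↦ cons(cons(unit, unit), 6), Y ↦ c, N ↦ 3, X ↦ cons(unit, cons(3, unit)) }, so L ↦ cons(cons(unit, cons(3, unit)), unit).

cons(cons(unit, cons(3, unit)), unit)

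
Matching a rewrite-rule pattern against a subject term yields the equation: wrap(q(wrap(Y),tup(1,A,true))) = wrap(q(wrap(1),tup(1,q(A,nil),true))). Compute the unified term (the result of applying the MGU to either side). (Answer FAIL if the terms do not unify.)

Decompose wrap/1: q(wrap(Y),tup(1,A,true)) = q(wrap(1),tup(1,q(A,nil),true)).
Decompose q/2: wrap(Y) = wrap(1),  tup(1,A,true) = tup(1,q(A,nil),true).
Decompose wrap/1: Y = 1.
Bind Y := 1; no other remaining equation mentions Y.
Decompose tup/3: 1 = 1,  A = q(A,nil),  true = true.
Delete trivial equation 1 = 1.
Occurs check fails: A occurs in q(A,nil); the equation A = q(A,nil) has no finite solution.

FAIL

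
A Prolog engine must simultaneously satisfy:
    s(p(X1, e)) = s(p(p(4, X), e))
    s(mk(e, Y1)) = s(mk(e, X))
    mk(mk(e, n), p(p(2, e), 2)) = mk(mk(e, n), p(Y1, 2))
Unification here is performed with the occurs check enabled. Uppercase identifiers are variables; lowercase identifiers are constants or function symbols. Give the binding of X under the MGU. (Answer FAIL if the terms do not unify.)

Decompose s/1: p(X1, e) = p(p(4, X), e).
Decompose p/2: X1 = p(4, X),  e = e.
Bind X1 := p(4, X); no other remaining equation mentions X1.
Delete trivial equation e = e.
Decompose s/1: mk(e, Y1) = mk(e, X).
Decompose mk/2: e = e,  Y1 = X.
Delete trivial equation e = e.
Bind Y1 := X; substituting into the remaining equation gives: mk(mk(e, n), p(p(2, e), 2)) = mk(mk(e, n), p(X, 2)).
Decompose mk/2: mk(e, n) = mk(e, n),  p(p(2, e), 2) = p(X, 2).
Delete trivial equation mk(e, n) = mk(e, n).
Decompose p/2: p(2, e) = X,  2 = 2.
Bind X := p(2, e); no other remaining equation mentions X. Substituting into the earlier bindings gives X1 := p(4, p(2, e)), Y1 := p(2, e).
Delete trivial equation 2 = 2.
MGU = { X1 ↦ p(4, p(2, e)), Y1 ↦ p(2, e), X ↦ p(2, e) }, so X ↦ p(2, e).

p(2, e)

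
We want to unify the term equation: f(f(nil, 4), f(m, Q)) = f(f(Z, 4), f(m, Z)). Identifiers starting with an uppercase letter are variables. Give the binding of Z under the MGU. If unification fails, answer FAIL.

nil

Decompose f/2: f(nil, 4) = f(Z, 4),  f(m, Q) = f(m, Z).
Decompose f/2: nil = Z,  4 = 4.
Bind Z := nil; substituting into the one remaining equation that mentions Z gives: f(m, Q) = f(m, nil).
Delete trivial equation 4 = 4.
Decompose f/2: m = m,  Q = nil.
Delete trivial equation m = m.
Bind Q := nil.
MGU = { Z -> nil, Q -> nil }, so Z -> nil.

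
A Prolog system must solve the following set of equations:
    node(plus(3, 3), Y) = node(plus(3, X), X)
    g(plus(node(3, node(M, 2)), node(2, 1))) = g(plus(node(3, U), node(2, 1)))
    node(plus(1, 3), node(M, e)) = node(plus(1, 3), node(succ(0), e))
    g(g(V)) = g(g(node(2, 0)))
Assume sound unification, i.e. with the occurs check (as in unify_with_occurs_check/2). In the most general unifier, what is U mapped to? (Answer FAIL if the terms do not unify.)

Decompose node/2: plus(3, 3) = plus(3, X),  Y = X.
Decompose plus/2: 3 = 3,  3 = X.
Delete trivial equation 3 = 3.
Bind X := 3; substituting into the one remaining equation that mentions X gives: Y = 3.
Bind Y := 3; no other remaining equation mentions Y.
Decompose g/1: plus(node(3, node(M, 2)), node(2, 1)) = plus(node(3, U), node(2, 1)).
Decompose plus/2: node(3, node(M, 2)) = node(3, U),  node(2, 1) = node(2, 1).
Decompose node/2: 3 = 3,  node(M, 2) = U.
Delete trivial equation 3 = 3.
Bind U := node(M, 2); no other remaining equation mentions U.
Delete trivial equation node(2, 1) = node(2, 1).
Decompose node/2: plus(1, 3) = plus(1, 3),  node(M, e) = node(succ(0), e).
Delete trivial equation plus(1, 3) = plus(1, 3).
Decompose node/2: M = succ(0),  e = e.
Bind M := succ(0); no other remaining equation mentions M. Substituting into the earlier binding gives U := node(succ(0), 2).
Delete trivial equation e = e.
Decompose g/1: g(V) = g(node(2, 0)).
Decompose g/1: V = node(2, 0).
Bind V := node(2, 0).
MGU = { X = 3, Y = 3, U = node(succ(0), 2), M = succ(0), V = node(2, 0) }, so U = node(succ(0), 2).

node(succ(0), 2)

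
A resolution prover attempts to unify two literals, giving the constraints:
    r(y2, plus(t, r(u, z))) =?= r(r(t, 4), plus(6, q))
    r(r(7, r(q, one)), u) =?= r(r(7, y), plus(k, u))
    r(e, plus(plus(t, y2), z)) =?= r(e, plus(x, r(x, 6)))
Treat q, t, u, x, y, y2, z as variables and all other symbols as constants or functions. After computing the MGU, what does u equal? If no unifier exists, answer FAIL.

FAIL

Decompose r/2: y2 =?= r(t, 4),  plus(t, r(u, z)) =?= plus(6, q).
Bind y2 := r(t, 4); substituting into the one remaining equation that mentions y2 gives: r(e, plus(plus(t, r(t, 4)), z)) =?= r(e, plus(x, r(x, 6))).
Decompose plus/2: t =?= 6,  r(u, z) =?= q.
Bind t := 6; substituting into the one remaining equation that mentions t gives: r(e, plus(plus(6, r(6, 4)), z)) =?= r(e, plus(x, r(x, 6))). Substituting into the earlier binding gives y2 := r(6, 4).
Bind q := r(u, z); substituting into the one remaining equation that mentions q gives: r(r(7, r(r(u, z), one)), u) =?= r(r(7, y), plus(k, u)).
Decompose r/2: r(7, r(r(u, z), one)) =?= r(7, y),  u =?= plus(k, u).
Decompose r/2: 7 =?= 7,  r(r(u, z), one) =?= y.
Delete trivial equation 7 =?= 7.
Bind y := r(r(u, z), one); no other remaining equation mentions y.
Occurs check fails: u occurs in plus(k, u); the equation u =?= plus(k, u) has no finite solution.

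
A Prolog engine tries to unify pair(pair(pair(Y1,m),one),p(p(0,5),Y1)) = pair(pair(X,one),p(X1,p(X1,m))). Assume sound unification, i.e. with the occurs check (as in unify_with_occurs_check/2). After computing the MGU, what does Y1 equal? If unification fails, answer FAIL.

p(p(0,5),m)

Decompose pair/2: pair(pair(Y1,m),one) = pair(X,one),  p(p(0,5),Y1) = p(X1,p(X1,m)).
Decompose pair/2: pair(Y1,m) = X,  one = one.
Bind X := pair(Y1,m); no other remaining equation mentions X.
Delete trivial equation one = one.
Decompose p/2: p(0,5) = X1,  Y1 = p(X1,m).
Bind X1 := p(0,5); substituting into the remaining equation gives: Y1 = p(p(0,5),m).
Bind Y1 := p(p(0,5),m). Substituting into the earlier binding gives X := pair(p(p(0,5),m),m).
MGU = { X = pair(p(p(0,5),m),m), X1 = p(0,5), Y1 = p(p(0,5),m) }, so Y1 = p(p(0,5),m).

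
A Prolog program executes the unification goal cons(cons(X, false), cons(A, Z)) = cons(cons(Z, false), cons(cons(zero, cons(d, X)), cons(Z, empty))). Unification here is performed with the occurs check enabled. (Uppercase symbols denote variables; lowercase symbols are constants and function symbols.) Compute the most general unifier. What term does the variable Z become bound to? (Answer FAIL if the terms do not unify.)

FAIL

Decompose cons/2: cons(X, false) = cons(Z, false),  cons(A, Z) = cons(cons(zero, cons(d, X)), cons(Z, empty)).
Decompose cons/2: X = Z,  false = false.
Bind X := Z; substituting into the one remaining equation that mentions X gives: cons(A, Z) = cons(cons(zero, cons(d, Z)), cons(Z, empty)).
Delete trivial equation false = false.
Decompose cons/2: A = cons(zero, cons(d, Z)),  Z = cons(Z, empty).
Bind A := cons(zero, cons(d, Z)); no other remaining equation mentions A.
Occurs check fails: Z occurs in cons(Z, empty); the equation Z = cons(Z, empty) has no finite solution.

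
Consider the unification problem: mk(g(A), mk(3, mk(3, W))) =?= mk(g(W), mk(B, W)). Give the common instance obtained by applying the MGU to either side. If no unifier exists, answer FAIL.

FAIL

Decompose mk/2: g(A) =?= g(W),  mk(3, mk(3, W)) =?= mk(B, W).
Decompose g/1: A =?= W.
Bind A := W; no other remaining equation mentions A.
Decompose mk/2: 3 =?= B,  mk(3, W) =?= W.
Bind B := 3; no other remaining equation mentions B.
Occurs check fails: W occurs in mk(3, W); the equation W =?= mk(3, W) has no finite solution.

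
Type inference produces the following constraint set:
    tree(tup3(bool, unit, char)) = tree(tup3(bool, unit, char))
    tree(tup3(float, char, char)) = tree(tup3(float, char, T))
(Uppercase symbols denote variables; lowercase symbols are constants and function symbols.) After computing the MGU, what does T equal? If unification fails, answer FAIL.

char

Delete trivial equation tree(tup3(bool, unit, char)) = tree(tup3(bool, unit, char)).
Decompose tree/1: tup3(float, char, char) = tup3(float, char, T).
Decompose tup3/3: float = float,  char = char,  char = T.
Delete trivial equation float = float.
Delete trivial equation char = char.
Bind T := char.
MGU = { T := char }, so T := char.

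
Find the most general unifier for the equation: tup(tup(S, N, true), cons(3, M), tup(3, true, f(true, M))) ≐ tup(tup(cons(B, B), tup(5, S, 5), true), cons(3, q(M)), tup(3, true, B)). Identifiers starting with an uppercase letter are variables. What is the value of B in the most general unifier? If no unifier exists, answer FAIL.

Decompose tup/3: tup(S, N, true) ≐ tup(cons(B, B), tup(5, S, 5), true),  cons(3, M) ≐ cons(3, q(M)),  tup(3, true, f(true, M)) ≐ tup(3, true, B).
Decompose tup/3: S ≐ cons(B, B),  N ≐ tup(5, S, 5),  true ≐ true.
Bind S := cons(B, B); substituting into the one remaining equation that mentions S gives: N ≐ tup(5, cons(B, B), 5).
Bind N := tup(5, cons(B, B), 5); no other remaining equation mentions N.
Delete trivial equation true ≐ true.
Decompose cons/2: 3 ≐ 3,  M ≐ q(M).
Delete trivial equation 3 ≐ 3.
Occurs check fails: M occurs in q(M); the equation M ≐ q(M) has no finite solution.

FAIL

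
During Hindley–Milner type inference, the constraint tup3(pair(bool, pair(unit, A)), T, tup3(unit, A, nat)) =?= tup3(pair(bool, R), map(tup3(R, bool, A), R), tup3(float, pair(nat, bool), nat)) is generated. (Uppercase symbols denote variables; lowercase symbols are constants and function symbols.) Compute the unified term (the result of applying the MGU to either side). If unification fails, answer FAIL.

FAIL

Decompose tup3/3: pair(bool, pair(unit, A)) =?= pair(bool, R),  T =?= map(tup3(R, bool, A), R),  tup3(unit, A, nat) =?= tup3(float, pair(nat, bool), nat).
Decompose pair/2: bool =?= bool,  pair(unit, A) =?= R.
Delete trivial equation bool =?= bool.
Bind R := pair(unit, A); substituting into the one remaining equation that mentions R gives: T =?= map(tup3(pair(unit, A), bool, A), pair(unit, A)).
Bind T := map(tup3(pair(unit, A), bool, A), pair(unit, A)); no other remaining equation mentions T.
Decompose tup3/3: unit =?= float,  A =?= pair(nat, bool),  nat =?= nat.
Clash: constants unit and float differ; no unifier exists.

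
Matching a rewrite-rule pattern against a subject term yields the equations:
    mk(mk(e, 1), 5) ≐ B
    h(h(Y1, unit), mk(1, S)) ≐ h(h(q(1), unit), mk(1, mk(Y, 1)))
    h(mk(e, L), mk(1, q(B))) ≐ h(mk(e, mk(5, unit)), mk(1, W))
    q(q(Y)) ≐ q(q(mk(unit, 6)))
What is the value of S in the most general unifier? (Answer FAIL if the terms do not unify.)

Bind B := mk(mk(e, 1), 5); substituting into the one remaining equation that mentions B gives: h(mk(e, L), mk(1, q(mk(mk(e, 1), 5)))) ≐ h(mk(e, mk(5, unit)), mk(1, W)).
Decompose h/2: h(Y1, unit) ≐ h(q(1), unit),  mk(1, S) ≐ mk(1, mk(Y, 1)).
Decompose h/2: Y1 ≐ q(1),  unit ≐ unit.
Bind Y1 := q(1); no other remaining equation mentions Y1.
Delete trivial equation unit ≐ unit.
Decompose mk/2: 1 ≐ 1,  S ≐ mk(Y, 1).
Delete trivial equation 1 ≐ 1.
Bind S := mk(Y, 1); no other remaining equation mentions S.
Decompose h/2: mk(e, L) ≐ mk(e, mk(5, unit)),  mk(1, q(mk(mk(e, 1), 5))) ≐ mk(1, W).
Decompose mk/2: e ≐ e,  L ≐ mk(5, unit).
Delete trivial equation e ≐ e.
Bind L := mk(5, unit); no other remaining equation mentions L.
Decompose mk/2: 1 ≐ 1,  q(mk(mk(e, 1), 5)) ≐ W.
Delete trivial equation 1 ≐ 1.
Bind W := q(mk(mk(e, 1), 5)); no other remaining equation mentions W.
Decompose q/1: q(Y) ≐ q(mk(unit, 6)).
Decompose q/1: Y ≐ mk(unit, 6).
Bind Y := mk(unit, 6). Substituting into the earlier binding gives S := mk(mk(unit, 6), 1).
MGU = { B := mk(mk(e, 1), 5), Y1 := q(1), S := mk(mk(unit, 6), 1), L := mk(5, unit), W := q(mk(mk(e, 1), 5)), Y := mk(unit, 6) }, so S := mk(mk(unit, 6), 1).

mk(mk(unit, 6), 1)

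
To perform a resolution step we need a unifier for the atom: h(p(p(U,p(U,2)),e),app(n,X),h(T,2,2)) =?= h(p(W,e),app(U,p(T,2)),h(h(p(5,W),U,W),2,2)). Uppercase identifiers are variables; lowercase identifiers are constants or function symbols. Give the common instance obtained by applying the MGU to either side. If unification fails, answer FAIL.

Decompose h/3: p(p(U,p(U,2)),e) =?= p(W,e),  app(n,X) =?= app(U,p(T,2)),  h(T,2,2) =?= h(h(p(5,W),U,W),2,2).
Decompose p/2: p(U,p(U,2)) =?= W,  e =?= e.
Bind W := p(U,p(U,2)); substituting into the one remaining equation that mentions W gives: h(T,2,2) =?= h(h(p(5,p(U,p(U,2))),U,p(U,p(U,2))),2,2).
Delete trivial equation e =?= e.
Decompose app/2: n =?= U,  X =?= p(T,2).
Bind U := n; substituting into the one remaining equation that mentions U gives: h(T,2,2) =?= h(h(p(5,p(n,p(n,2))),n,p(n,p(n,2))),2,2). Substituting into the earlier binding gives W := p(n,p(n,2)).
Bind X := p(T,2); no other remaining equation mentions X.
Decompose h/3: T =?= h(p(5,p(n,p(n,2))),n,p(n,p(n,2))),  2 =?= 2,  2 =?= 2.
Bind T := h(p(5,p(n,p(n,2))),n,p(n,p(n,2))); no other remaining equation mentions T. Substituting into the earlier binding gives X := p(h(p(5,p(n,p(n,2))),n,p(n,p(n,2))),2).
Delete trivial equation 2 =?= 2.
Delete trivial equation 2 =?= 2.
Applying the MGU to either side gives h(p(p(n,p(n,2)),e),app(n,p(h(p(5,p(n,p(n,2))),n,p(n,p(n,2))),2)),h(h(p(5,p(n,p(n,2))),n,p(n,p(n,2))),2,2)).

h(p(p(n,p(n,2)),e),app(n,p(h(p(5,p(n,p(n,2))),n,p(n,p(n,2))),2)),h(h(p(5,p(n,p(n,2))),n,p(n,p(n,2))),2,2))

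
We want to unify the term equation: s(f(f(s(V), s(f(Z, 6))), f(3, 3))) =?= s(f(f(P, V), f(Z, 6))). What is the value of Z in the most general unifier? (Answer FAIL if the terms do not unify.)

Decompose s/1: f(f(s(V), s(f(Z, 6))), f(3, 3)) =?= f(f(P, V), f(Z, 6)).
Decompose f/2: f(s(V), s(f(Z, 6))) =?= f(P, V),  f(3, 3) =?= f(Z, 6).
Decompose f/2: s(V) =?= P,  s(f(Z, 6)) =?= V.
Bind P := s(V); no other remaining equation mentions P.
Bind V := s(f(Z, 6)); no other remaining equation mentions V. Substituting into the earlier binding gives P := s(s(f(Z, 6))).
Decompose f/2: 3 =?= Z,  3 =?= 6.
Bind Z := 3; no other remaining equation mentions Z. Substituting into the earlier bindings gives P := s(s(f(3, 6))), V := s(f(3, 6)).
Clash: constants 3 and 6 differ; no unifier exists.

FAIL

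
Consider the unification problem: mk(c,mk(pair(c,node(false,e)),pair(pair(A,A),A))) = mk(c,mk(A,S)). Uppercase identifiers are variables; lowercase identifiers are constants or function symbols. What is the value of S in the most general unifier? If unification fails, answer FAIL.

pair(pair(pair(c,node(false,e)),pair(c,node(false,e))),pair(c,node(false,e)))

Decompose mk/2: c = c,  mk(pair(c,node(false,e)),pair(pair(A,A),A)) = mk(A,S).
Delete trivial equation c = c.
Decompose mk/2: pair(c,node(false,e)) = A,  pair(pair(A,A),A) = S.
Bind A := pair(c,node(false,e)); substituting into the remaining equation gives: pair(pair(pair(c,node(false,e)),pair(c,node(false,e))),pair(c,node(false,e))) = S.
Bind S := pair(pair(pair(c,node(false,e)),pair(c,node(false,e))),pair(c,node(false,e))).
MGU = { A -> pair(c,node(false,e)), S -> pair(pair(pair(c,node(false,e)),pair(c,node(false,e))),pair(c,node(false,e))) }, so S -> pair(pair(pair(c,node(false,e)),pair(c,node(false,e))),pair(c,node(false,e))).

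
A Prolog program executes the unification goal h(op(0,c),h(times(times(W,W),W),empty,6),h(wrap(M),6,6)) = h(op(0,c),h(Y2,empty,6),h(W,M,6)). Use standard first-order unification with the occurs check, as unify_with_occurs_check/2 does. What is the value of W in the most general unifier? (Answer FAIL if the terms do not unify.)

Decompose h/3: op(0,c) = op(0,c),  h(times(times(W,W),W),empty,6) = h(Y2,empty,6),  h(wrap(M),6,6) = h(W,M,6).
Delete trivial equation op(0,c) = op(0,c).
Decompose h/3: times(times(W,W),W) = Y2,  empty = empty,  6 = 6.
Bind Y2 := times(times(W,W),W); no other remaining equation mentions Y2.
Delete trivial equation empty = empty.
Delete trivial equation 6 = 6.
Decompose h/3: wrap(M) = W,  6 = M,  6 = 6.
Bind W := wrap(M); no other remaining equation mentions W. Substituting into the earlier binding gives Y2 := times(times(wrap(M),wrap(M)),wrap(M)).
Bind M := 6; no other remaining equation mentions M. Substituting into the earlier bindings gives Y2 := times(times(wrap(6),wrap(6)),wrap(6)), W := wrap(6).
Delete trivial equation 6 = 6.
MGU = { Y2 -> times(times(wrap(6),wrap(6)),wrap(6)), W -> wrap(6), M -> 6 }, so W -> wrap(6).

wrap(6)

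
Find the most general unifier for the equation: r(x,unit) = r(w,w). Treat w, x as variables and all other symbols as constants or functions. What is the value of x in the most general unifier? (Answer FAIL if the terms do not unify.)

unit

Decompose r/2: x = w,  unit = w.
Bind x := w; no other remaining equation mentions x.
Bind w := unit. Substituting into the earlier binding gives x := unit.
MGU = { x ↦ unit, w ↦ unit }, so x ↦ unit.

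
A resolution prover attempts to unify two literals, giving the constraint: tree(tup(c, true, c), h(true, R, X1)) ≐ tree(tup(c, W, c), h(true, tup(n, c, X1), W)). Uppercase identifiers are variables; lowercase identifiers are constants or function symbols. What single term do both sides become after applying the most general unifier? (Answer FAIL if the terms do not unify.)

tree(tup(c, true, c), h(true, tup(n, c, true), true))

Decompose tree/2: tup(c, true, c) ≐ tup(c, W, c),  h(true, R, X1) ≐ h(true, tup(n, c, X1), W).
Decompose tup/3: c ≐ c,  true ≐ W,  c ≐ c.
Delete trivial equation c ≐ c.
Bind W := true; substituting into the one remaining equation that mentions W gives: h(true, R, X1) ≐ h(true, tup(n, c, X1), true).
Delete trivial equation c ≐ c.
Decompose h/3: true ≐ true,  R ≐ tup(n, c, X1),  X1 ≐ true.
Delete trivial equation true ≐ true.
Bind R := tup(n, c, X1); no other remaining equation mentions R.
Bind X1 := true. Substituting into the earlier binding gives R := tup(n, c, true).
Applying the MGU to either side gives tree(tup(c, true, c), h(true, tup(n, c, true), true)).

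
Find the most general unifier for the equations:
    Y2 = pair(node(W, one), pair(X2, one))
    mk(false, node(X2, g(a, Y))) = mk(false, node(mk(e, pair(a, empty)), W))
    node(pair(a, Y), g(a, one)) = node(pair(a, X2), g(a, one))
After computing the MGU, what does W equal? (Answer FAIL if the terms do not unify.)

Bind Y2 := pair(node(W, one), pair(X2, one)); no other remaining equation mentions Y2.
Decompose mk/2: false = false,  node(X2, g(a, Y)) = node(mk(e, pair(a, empty)), W).
Delete trivial equation false = false.
Decompose node/2: X2 = mk(e, pair(a, empty)),  g(a, Y) = W.
Bind X2 := mk(e, pair(a, empty)); substituting into the one remaining equation that mentions X2 gives: node(pair(a, Y), g(a, one)) = node(pair(a, mk(e, pair(a, empty))), g(a, one)). Substituting into the earlier binding gives Y2 := pair(node(W, one), pair(mk(e, pair(a, empty)), one)).
Bind W := g(a, Y); no other remaining equation mentions W. Substituting into the earlier binding gives Y2 := pair(node(g(a, Y), one), pair(mk(e, pair(a, empty)), one)).
Decompose node/2: pair(a, Y) = pair(a, mk(e, pair(a, empty))),  g(a, one) = g(a, one).
Decompose pair/2: a = a,  Y = mk(e, pair(a, empty)).
Delete trivial equation a = a.
Bind Y := mk(e, pair(a, empty)); no other remaining equation mentions Y. Substituting into the earlier bindings gives Y2 := pair(node(g(a, mk(e, pair(a, empty))), one), pair(mk(e, pair(a, empty)), one)), W := g(a, mk(e, pair(a, empty))).
Delete trivial equation g(a, one) = g(a, one).
MGU = { Y2 -> pair(node(g(a, mk(e, pair(a, empty))), one), pair(mk(e, pair(a, empty)), one)), X2 -> mk(e, pair(a, empty)), W -> g(a, mk(e, pair(a, empty))), Y -> mk(e, pair(a, empty)) }, so W -> g(a, mk(e, pair(a, empty))).

g(a, mk(e, pair(a, empty)))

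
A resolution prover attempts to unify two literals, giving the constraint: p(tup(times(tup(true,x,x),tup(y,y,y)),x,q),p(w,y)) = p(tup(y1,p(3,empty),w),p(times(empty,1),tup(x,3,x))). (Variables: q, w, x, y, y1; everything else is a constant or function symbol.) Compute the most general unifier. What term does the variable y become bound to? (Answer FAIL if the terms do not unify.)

tup(p(3,empty),3,p(3,empty))

Decompose p/2: tup(times(tup(true,x,x),tup(y,y,y)),x,q) = tup(y1,p(3,empty),w),  p(w,y) = p(times(empty,1),tup(x,3,x)).
Decompose tup/3: times(tup(true,x,x),tup(y,y,y)) = y1,  x = p(3,empty),  q = w.
Bind y1 := times(tup(true,x,x),tup(y,y,y)); no other remaining equation mentions y1.
Bind x := p(3,empty); substituting into the one remaining equation that mentions x gives: p(w,y) = p(times(empty,1),tup(p(3,empty),3,p(3,empty))). Substituting into the earlier binding gives y1 := times(tup(true,p(3,empty),p(3,empty)),tup(y,y,y)).
Bind q := w; no other remaining equation mentions q.
Decompose p/2: w = times(empty,1),  y = tup(p(3,empty),3,p(3,empty)).
Bind w := times(empty,1); no other remaining equation mentions w. Substituting into the earlier binding gives q := times(empty,1).
Bind y := tup(p(3,empty),3,p(3,empty)). Substituting into the earlier binding gives y1 := times(tup(true,p(3,empty),p(3,empty)),tup(tup(p(3,empty),3,p(3,empty)),tup(p(3,empty),3,p(3,empty)),tup(p(3,empty),3,p(3,empty)))).
MGU = { y1 -> times(tup(true,p(3,empty),p(3,empty)),tup(tup(p(3,empty),3,p(3,empty)),tup(p(3,empty),3,p(3,empty)),tup(p(3,empty),3,p(3,empty)))), x -> p(3,empty), q -> times(empty,1), w -> times(empty,1), y -> tup(p(3,empty),3,p(3,empty)) }, so y -> tup(p(3,empty),3,p(3,empty)).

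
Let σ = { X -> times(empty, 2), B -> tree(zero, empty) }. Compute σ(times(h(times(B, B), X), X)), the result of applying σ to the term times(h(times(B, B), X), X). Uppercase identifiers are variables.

times(h(times(tree(zero, empty), tree(zero, empty)), times(empty, 2)), times(empty, 2))

Replace each occurrence of X with times(empty, 2).
Replace each occurrence of B with tree(zero, empty).
Result: times(h(times(tree(zero, empty), tree(zero, empty)), times(empty, 2)), times(empty, 2)).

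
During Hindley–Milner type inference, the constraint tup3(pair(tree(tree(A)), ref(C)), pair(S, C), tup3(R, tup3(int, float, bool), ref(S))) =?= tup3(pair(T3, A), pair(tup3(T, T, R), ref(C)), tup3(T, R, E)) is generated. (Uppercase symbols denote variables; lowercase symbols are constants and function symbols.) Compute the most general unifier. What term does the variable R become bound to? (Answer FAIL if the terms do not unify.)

Decompose tup3/3: pair(tree(tree(A)), ref(C)) =?= pair(T3, A),  pair(S, C) =?= pair(tup3(T, T, R), ref(C)),  tup3(R, tup3(int, float, bool), ref(S)) =?= tup3(T, R, E).
Decompose pair/2: tree(tree(A)) =?= T3,  ref(C) =?= A.
Bind T3 := tree(tree(A)); no other remaining equation mentions T3.
Bind A := ref(C); no other remaining equation mentions A. Substituting into the earlier binding gives T3 := tree(tree(ref(C))).
Decompose pair/2: S =?= tup3(T, T, R),  C =?= ref(C).
Bind S := tup3(T, T, R); substituting into the one remaining equation that mentions S gives: tup3(R, tup3(int, float, bool), ref(tup3(T, T, R))) =?= tup3(T, R, E).
Occurs check fails: C occurs in ref(C); the equation C =?= ref(C) has no finite solution.

FAIL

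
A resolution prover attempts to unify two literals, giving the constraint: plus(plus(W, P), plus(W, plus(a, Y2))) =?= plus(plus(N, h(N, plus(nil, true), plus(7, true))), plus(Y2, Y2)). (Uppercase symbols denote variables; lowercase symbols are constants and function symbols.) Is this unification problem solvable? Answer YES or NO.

NO

Decompose plus/2: plus(W, P) =?= plus(N, h(N, plus(nil, true), plus(7, true))),  plus(W, plus(a, Y2)) =?= plus(Y2, Y2).
Decompose plus/2: W =?= N,  P =?= h(N, plus(nil, true), plus(7, true)).
Bind W := N; substituting into the one remaining equation that mentions W gives: plus(N, plus(a, Y2)) =?= plus(Y2, Y2).
Bind P := h(N, plus(nil, true), plus(7, true)); no other remaining equation mentions P.
Decompose plus/2: N =?= Y2,  plus(a, Y2) =?= Y2.
Bind N := Y2; no other remaining equation mentions N. Substituting into the earlier bindings gives W := Y2, P := h(Y2, plus(nil, true), plus(7, true)).
Occurs check fails: Y2 occurs in plus(a, Y2); the equation Y2 =?= plus(a, Y2) has no finite solution.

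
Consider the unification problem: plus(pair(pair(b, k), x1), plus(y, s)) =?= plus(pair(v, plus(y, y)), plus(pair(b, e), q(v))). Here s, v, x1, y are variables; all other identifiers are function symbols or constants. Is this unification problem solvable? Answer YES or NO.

Decompose plus/2: pair(pair(b, k), x1) =?= pair(v, plus(y, y)),  plus(y, s) =?= plus(pair(b, e), q(v)).
Decompose pair/2: pair(b, k) =?= v,  x1 =?= plus(y, y).
Bind v := pair(b, k); substituting into the one remaining equation that mentions v gives: plus(y, s) =?= plus(pair(b, e), q(pair(b, k))).
Bind x1 := plus(y, y); no other remaining equation mentions x1.
Decompose plus/2: y =?= pair(b, e),  s =?= q(pair(b, k)).
Bind y := pair(b, e); no other remaining equation mentions y. Substituting into the earlier binding gives x1 := plus(pair(b, e), pair(b, e)).
Bind s := q(pair(b, k)).
No equations remain and no clash or occurs-check failure arose, so a unifier exists.

YES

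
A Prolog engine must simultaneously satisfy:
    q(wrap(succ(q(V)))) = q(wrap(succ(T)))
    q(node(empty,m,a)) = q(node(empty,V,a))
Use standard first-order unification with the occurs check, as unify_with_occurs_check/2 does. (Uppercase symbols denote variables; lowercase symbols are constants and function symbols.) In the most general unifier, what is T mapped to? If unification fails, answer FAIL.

q(m)

Decompose q/1: wrap(succ(q(V))) = wrap(succ(T)).
Decompose wrap/1: succ(q(V)) = succ(T).
Decompose succ/1: q(V) = T.
Bind T := q(V); no other remaining equation mentions T.
Decompose q/1: node(empty,m,a) = node(empty,V,a).
Decompose node/3: empty = empty,  m = V,  a = a.
Delete trivial equation empty = empty.
Bind V := m; no other remaining equation mentions V. Substituting into the earlier binding gives T := q(m).
Delete trivial equation a = a.
MGU = { T -> q(m), V -> m }, so T -> q(m).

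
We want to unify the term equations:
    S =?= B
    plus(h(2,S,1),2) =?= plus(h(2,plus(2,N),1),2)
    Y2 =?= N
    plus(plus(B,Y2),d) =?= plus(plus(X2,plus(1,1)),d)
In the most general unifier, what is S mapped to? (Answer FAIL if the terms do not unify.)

Bind S := B; substituting into the one remaining equation that mentions S gives: plus(h(2,B,1),2) =?= plus(h(2,plus(2,N),1),2).
Decompose plus/2: h(2,B,1) =?= h(2,plus(2,N),1),  2 =?= 2.
Decompose h/3: 2 =?= 2,  B =?= plus(2,N),  1 =?= 1.
Delete trivial equation 2 =?= 2.
Bind B := plus(2,N); substituting into the one remaining equation that mentions B gives: plus(plus(plus(2,N),Y2),d) =?= plus(plus(X2,plus(1,1)),d). Substituting into the earlier binding gives S := plus(2,N).
Delete trivial equation 1 =?= 1.
Delete trivial equation 2 =?= 2.
Bind Y2 := N; substituting into the remaining equation gives: plus(plus(plus(2,N),N),d) =?= plus(plus(X2,plus(1,1)),d).
Decompose plus/2: plus(plus(2,N),N) =?= plus(X2,plus(1,1)),  d =?= d.
Decompose plus/2: plus(2,N) =?= X2,  N =?= plus(1,1).
Bind X2 := plus(2,N); no other remaining equation mentions X2.
Bind N := plus(1,1); no other remaining equation mentions N. Substituting into the earlier bindings gives S := plus(2,plus(1,1)), B := plus(2,plus(1,1)), Y2 := plus(1,1), X2 := plus(2,plus(1,1)).
Delete trivial equation d =?= d.
MGU = { S ↦ plus(2,plus(1,1)), B ↦ plus(2,plus(1,1)), Y2 ↦ plus(1,1), X2 ↦ plus(2,plus(1,1)), N ↦ plus(1,1) }, so S ↦ plus(2,plus(1,1)).

plus(2,plus(1,1))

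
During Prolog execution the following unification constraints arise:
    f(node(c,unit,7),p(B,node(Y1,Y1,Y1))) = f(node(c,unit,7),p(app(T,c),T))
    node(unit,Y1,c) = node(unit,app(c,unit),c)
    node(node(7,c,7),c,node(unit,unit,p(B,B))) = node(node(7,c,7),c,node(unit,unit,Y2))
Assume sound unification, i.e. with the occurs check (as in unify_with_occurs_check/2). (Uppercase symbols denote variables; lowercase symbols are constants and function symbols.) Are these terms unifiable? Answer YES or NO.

YES

Decompose f/2: node(c,unit,7) = node(c,unit,7),  p(B,node(Y1,Y1,Y1)) = p(app(T,c),T).
Delete trivial equation node(c,unit,7) = node(c,unit,7).
Decompose p/2: B = app(T,c),  node(Y1,Y1,Y1) = T.
Bind B := app(T,c); substituting into the one remaining equation that mentions B gives: node(node(7,c,7),c,node(unit,unit,p(app(T,c),app(T,c)))) = node(node(7,c,7),c,node(unit,unit,Y2)).
Bind T := node(Y1,Y1,Y1); substituting into the one remaining equation that mentions T gives: node(node(7,c,7),c,node(unit,unit,p(app(node(Y1,Y1,Y1),c),app(node(Y1,Y1,Y1),c)))) = node(node(7,c,7),c,node(unit,unit,Y2)). Substituting into the earlier binding gives B := app(node(Y1,Y1,Y1),c).
Decompose node/3: unit = unit,  Y1 = app(c,unit),  c = c.
Delete trivial equation unit = unit.
Bind Y1 := app(c,unit); substituting into the one remaining equation that mentions Y1 gives: node(node(7,c,7),c,node(unit,unit,p(app(node(app(c,unit),app(c,unit),app(c,unit)),c),app(node(app(c,unit),app(c,unit),app(c,unit)),c)))) = node(node(7,c,7),c,node(unit,unit,Y2)). Substituting into the earlier bindings gives B := app(node(app(c,unit),app(c,unit),app(c,unit)),c), T := node(app(c,unit),app(c,unit),app(c,unit)).
Delete trivial equation c = c.
Decompose node/3: node(7,c,7) = node(7,c,7),  c = c,  node(unit,unit,p(app(node(app(c,unit),app(c,unit),app(c,unit)),c),app(node(app(c,unit),app(c,unit),app(c,unit)),c))) = node(unit,unit,Y2).
Delete trivial equation node(7,c,7) = node(7,c,7).
Delete trivial equation c = c.
Decompose node/3: unit = unit,  unit = unit,  p(app(node(app(c,unit),app(c,unit),app(c,unit)),c),app(node(app(c,unit),app(c,unit),app(c,unit)),c)) = Y2.
Delete trivial equation unit = unit.
Delete trivial equation unit = unit.
Bind Y2 := p(app(node(app(c,unit),app(c,unit),app(c,unit)),c),app(node(app(c,unit),app(c,unit),app(c,unit)),c)).
No equations remain and no clash or occurs-check failure arose, so a unifier exists.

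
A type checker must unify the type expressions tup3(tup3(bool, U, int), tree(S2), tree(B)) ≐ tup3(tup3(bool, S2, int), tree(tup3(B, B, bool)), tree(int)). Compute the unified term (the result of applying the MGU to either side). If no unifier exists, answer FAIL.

tup3(tup3(bool, tup3(int, int, bool), int), tree(tup3(int, int, bool)), tree(int))

Decompose tup3/3: tup3(bool, U, int) ≐ tup3(bool, S2, int),  tree(S2) ≐ tree(tup3(B, B, bool)),  tree(B) ≐ tree(int).
Decompose tup3/3: bool ≐ bool,  U ≐ S2,  int ≐ int.
Delete trivial equation bool ≐ bool.
Bind U := S2; no other remaining equation mentions U.
Delete trivial equation int ≐ int.
Decompose tree/1: S2 ≐ tup3(B, B, bool).
Bind S2 := tup3(B, B, bool); no other remaining equation mentions S2. Substituting into the earlier binding gives U := tup3(B, B, bool).
Decompose tree/1: B ≐ int.
Bind B := int. Substituting into the earlier bindings gives U := tup3(int, int, bool), S2 := tup3(int, int, bool).
Applying the MGU to either side gives tup3(tup3(bool, tup3(int, int, bool), int), tree(tup3(int, int, bool)), tree(int)).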